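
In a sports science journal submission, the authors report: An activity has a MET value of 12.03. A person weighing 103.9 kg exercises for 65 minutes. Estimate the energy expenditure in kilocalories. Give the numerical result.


kcal = MET * mass * time_hr
Convert time: 65 min = 1.0833 hr
kcal = 12.03 * 103.9 * 1.0833
kcal = 1354.0767 kcal

1354.0767 kcal


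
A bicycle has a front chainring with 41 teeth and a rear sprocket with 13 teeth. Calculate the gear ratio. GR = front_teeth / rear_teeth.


GR = front_teeth / rear_teeth
GR = 41 / 13
GR = 3.1538

3.1538


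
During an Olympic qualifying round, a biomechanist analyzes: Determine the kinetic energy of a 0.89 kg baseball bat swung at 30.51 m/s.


KE = 0.5 * m * v^2
KE = 0.5 * 0.89 * 30.51^2
KE = 0.5 * 0.89 * 930.8601 = 414.2327 J

414.2327 J


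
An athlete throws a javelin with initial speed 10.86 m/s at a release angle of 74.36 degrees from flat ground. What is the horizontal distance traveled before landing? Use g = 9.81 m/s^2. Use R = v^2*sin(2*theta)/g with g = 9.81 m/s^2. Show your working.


R = v^2 * sin(2*theta) / g
Convert angle to radians: theta = 74.36 deg = 1.2978 rad
sin(2*theta) = sin(2.5957) = 0.5192
R = 10.86^2 * 0.5192 / 9.81
R = 117.9396 * 0.5192 / 9.81 = 6.2423 m

6.2423 m


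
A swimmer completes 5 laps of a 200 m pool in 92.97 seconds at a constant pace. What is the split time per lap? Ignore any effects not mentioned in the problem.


Split time = total_time / n_laps = 92.97 / 5
Split time = 18.594 s per lap

18.594 s


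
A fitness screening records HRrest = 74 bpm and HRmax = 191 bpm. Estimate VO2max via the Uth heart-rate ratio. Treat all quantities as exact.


VO2max = 15.3 * HRmax / HRrest
VO2max = 15.3 * 191 / 74
VO2max = 2922.3 / 74 = 39.4905 mL/kg/min

39.4905 mL/kg/min


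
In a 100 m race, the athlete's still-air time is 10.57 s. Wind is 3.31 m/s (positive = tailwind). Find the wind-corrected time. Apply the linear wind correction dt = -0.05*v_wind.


dt = -0.05 * v_wind = -0.05 * 3.31 = -0.1655 s
t_corrected = t_still + dt = 10.57 + (-0.1655)
t_corrected = 10.4045 s

10.4045 s


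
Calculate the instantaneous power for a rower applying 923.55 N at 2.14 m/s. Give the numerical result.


P = F * v
P = 923.55 * 2.14
P = 1976.397 W

1976.397 W


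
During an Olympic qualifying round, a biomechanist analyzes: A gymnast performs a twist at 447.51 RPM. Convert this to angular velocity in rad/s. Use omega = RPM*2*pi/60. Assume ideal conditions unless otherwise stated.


omega = RPM * 2 * pi / 60
omega = 447.51 * 2 * 3.14159 / 60
omega = 2811.7883 / 60 = 46.8631 rad/s

46.8631 rad/s


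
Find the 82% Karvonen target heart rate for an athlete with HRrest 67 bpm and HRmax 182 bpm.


Target = HRrest + pct*(HRmax - HRrest)
Heart rate reserve = HRmax - HRrest = 182 - 67 = 115 bpm
Fraction = 82% = 0.82
Target = 67 + 0.82 * 115
Target = 67 + 94.3 = 161.3 bpm

161.3 bpm


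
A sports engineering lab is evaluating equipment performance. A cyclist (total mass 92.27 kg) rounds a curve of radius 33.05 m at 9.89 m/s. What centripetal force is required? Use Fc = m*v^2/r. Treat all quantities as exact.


Fc = m * v^2 / r
v^2 = 9.89^2 = 97.8121
Fc = 92.27 * 97.8121 / 33.05
Fc = 9025.1225 / 33.05 = 273.0748 N

273.0748 N


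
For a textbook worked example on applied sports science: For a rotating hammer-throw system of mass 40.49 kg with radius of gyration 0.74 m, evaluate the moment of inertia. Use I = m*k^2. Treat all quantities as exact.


I = m * k^2
I = 40.49 * 0.74^2
I = 40.49 * 0.5476 = 22.1723 kg*m^2

22.1723 kg*m^2


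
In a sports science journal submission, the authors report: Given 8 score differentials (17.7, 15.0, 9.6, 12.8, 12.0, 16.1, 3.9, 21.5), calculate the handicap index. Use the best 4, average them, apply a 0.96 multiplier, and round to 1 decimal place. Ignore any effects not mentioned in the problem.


All differentials: 17.7, 15.0, 9.6, 12.8, 12.0, 16.1, 3.9, 21.5
Sorted: 3.9, 9.6, 12.0, 12.8, 15.0, 16.1, 17.7, 21.5
Best 4: 3.9, 9.6, 12.0, 12.8
Average of best = 38.3 / 4 = 9.575
Raw index = 9.575 * 0.96 = 9.192
Handicap index = round(9.192, 1) = 9.2

9.2


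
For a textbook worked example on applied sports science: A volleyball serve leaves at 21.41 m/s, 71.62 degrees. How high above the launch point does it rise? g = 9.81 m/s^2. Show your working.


H = (v*sin(theta))^2 / (2*g)
vy = v*sin(theta) = 21.41 * sin(71.62 deg) = 20.3178 m/s
H = vy^2 / (2*g) = 412.8127 / (2*9.81)
H = 412.8127 / 19.62 = 21.0404 m

21.0404 m


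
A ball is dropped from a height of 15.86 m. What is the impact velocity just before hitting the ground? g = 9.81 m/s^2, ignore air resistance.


v = sqrt(2 * g * h)
v = sqrt(2 * 9.81 * 15.86)
v = sqrt(311.1732) = 17.6401 m/s

17.6401 m/s


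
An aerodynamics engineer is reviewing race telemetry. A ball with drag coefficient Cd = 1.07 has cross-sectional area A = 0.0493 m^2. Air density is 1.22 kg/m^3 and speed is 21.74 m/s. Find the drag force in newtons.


Fd = 0.5 * Cd * rho * A * v^2
Fd = 0.5 * 1.07 * 1.22 * 0.0493 * 21.74^2
v^2 = 472.6276
Fd = 0.5 * 1.07 * 1.22 * 0.0493 * 472.6276 = 15.2083 N

15.2083 N


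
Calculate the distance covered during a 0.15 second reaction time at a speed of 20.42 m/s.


d = v * t
d = 20.42 * 0.15
d = 3.063 m

3.063 m


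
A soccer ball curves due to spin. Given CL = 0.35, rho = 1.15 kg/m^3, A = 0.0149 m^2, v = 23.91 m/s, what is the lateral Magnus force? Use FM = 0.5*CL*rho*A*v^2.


FM = 0.5 * CL * rho * A * v^2
FM = 0.5 * 0.35 * 1.15 * 0.0149 * 23.91^2
v^2 = 571.6881
FM = 0.5 * 0.35 * 1.15 * 0.0149 * 571.6881 = 1.7143 N

1.7143 N


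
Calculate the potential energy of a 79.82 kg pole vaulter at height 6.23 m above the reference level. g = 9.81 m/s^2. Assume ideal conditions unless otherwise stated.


PE = m * g * h
PE = 79.82 * 9.81 * 6.23
PE = 783.0342 * 6.23 = 4878.3031 J

4878.3031 J


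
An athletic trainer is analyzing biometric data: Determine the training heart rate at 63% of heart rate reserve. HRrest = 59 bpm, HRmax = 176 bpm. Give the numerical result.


Target = HRrest + pct*(HRmax - HRrest)
Heart rate reserve = HRmax - HRrest = 176 - 59 = 117 bpm
Fraction = 63% = 0.63
Target = 59 + 0.63 * 117
Target = 59 + 73.71 = 132.71 bpm

132.71 bpm


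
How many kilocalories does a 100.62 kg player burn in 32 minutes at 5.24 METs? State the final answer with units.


kcal = MET * mass * time_hr
Convert time: 32 min = 0.5333 hr
kcal = 5.24 * 100.62 * 0.5333
kcal = 281.1994 kcal

281.1994 kcal


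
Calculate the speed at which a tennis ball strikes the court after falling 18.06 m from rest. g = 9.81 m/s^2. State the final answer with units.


v = sqrt(2 * g * h)
v = sqrt(2 * 9.81 * 18.06)
v = sqrt(354.3372) = 18.8238 m/s

18.8238 m/s


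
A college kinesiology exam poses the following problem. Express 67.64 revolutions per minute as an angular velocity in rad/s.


omega = RPM * 2 * pi / 60
omega = 67.64 * 2 * 3.14159 / 60
omega = 424.9947 / 60 = 7.0832 rad/s

7.0832 rad/s


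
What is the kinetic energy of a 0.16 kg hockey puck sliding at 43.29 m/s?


KE = 0.5 * m * v^2
KE = 0.5 * 0.16 * 43.29^2
KE = 0.5 * 0.16 * 1874.0241 = 149.9219 J

149.9219 J


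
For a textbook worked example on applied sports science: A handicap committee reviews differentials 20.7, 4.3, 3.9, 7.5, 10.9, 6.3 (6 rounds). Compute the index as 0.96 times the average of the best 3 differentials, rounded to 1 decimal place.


All differentials: 20.7, 4.3, 3.9, 7.5, 10.9, 6.3
Sorted: 3.9, 4.3, 6.3, 7.5, 10.9, 20.7
Best 3: 3.9, 4.3, 6.3
Average of best = 14.5 / 3 = 4.8333
Raw index = 4.8333 * 0.96 = 4.64
Handicap index = round(4.64, 1) = 4.6

4.6


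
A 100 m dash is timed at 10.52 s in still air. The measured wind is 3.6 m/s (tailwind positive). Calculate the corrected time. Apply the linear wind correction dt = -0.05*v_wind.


dt = -0.05 * v_wind = -0.05 * 3.6 = -0.18 s
t_corrected = t_still + dt = 10.52 + (-0.18)
t_corrected = 10.34 s

10.34 s


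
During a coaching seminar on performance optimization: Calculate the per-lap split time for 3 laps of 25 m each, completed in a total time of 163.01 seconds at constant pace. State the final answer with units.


Split time = total_time / n_laps = 163.01 / 3
Split time = 54.3367 s per lap

54.3367 s


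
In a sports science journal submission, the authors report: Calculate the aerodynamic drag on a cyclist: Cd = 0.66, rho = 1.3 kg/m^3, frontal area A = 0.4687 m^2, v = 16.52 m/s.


Fd = 0.5 * Cd * rho * A * v^2
Fd = 0.5 * 0.66 * 1.3 * 0.4687 * 16.52^2
v^2 = 272.9104
Fd = 0.5 * 0.66 * 1.3 * 0.4687 * 272.9104 = 54.8747 N

54.8747 N


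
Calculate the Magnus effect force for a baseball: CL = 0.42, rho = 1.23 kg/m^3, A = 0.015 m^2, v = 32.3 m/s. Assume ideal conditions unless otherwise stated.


FM = 0.5 * CL * rho * A * v^2
FM = 0.5 * 0.42 * 1.23 * 0.015 * 32.3^2
v^2 = 1043.29
FM = 0.5 * 0.42 * 1.23 * 0.015 * 1043.29 = 4.0422 N

4.0422 N


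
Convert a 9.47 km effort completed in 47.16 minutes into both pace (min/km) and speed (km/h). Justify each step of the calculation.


Pace = time / distance = 47.16 min / 9.47 km = 4.9799 min/km
Speed = distance / time_in_hours = 9.47 / 0.786 hr
Speed = 12.0483 km/h

4.9799 min/km, 12.0483 km/h


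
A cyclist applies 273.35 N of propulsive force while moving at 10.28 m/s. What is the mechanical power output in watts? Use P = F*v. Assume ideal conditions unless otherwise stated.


P = F * v
P = 273.35 * 10.28
P = 2810.038 W

2810.038 W


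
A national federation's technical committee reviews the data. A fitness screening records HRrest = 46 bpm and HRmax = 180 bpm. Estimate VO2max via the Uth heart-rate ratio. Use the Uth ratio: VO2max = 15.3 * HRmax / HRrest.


VO2max = 15.3 * HRmax / HRrest
VO2max = 15.3 * 180 / 46
VO2max = 2754 / 46 = 59.8696 mL/kg/min

59.8696 mL/kg/min


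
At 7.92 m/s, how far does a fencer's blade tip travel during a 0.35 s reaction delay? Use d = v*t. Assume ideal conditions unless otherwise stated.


d = v * t
d = 7.92 * 0.35
d = 2.772 m

2.772 m


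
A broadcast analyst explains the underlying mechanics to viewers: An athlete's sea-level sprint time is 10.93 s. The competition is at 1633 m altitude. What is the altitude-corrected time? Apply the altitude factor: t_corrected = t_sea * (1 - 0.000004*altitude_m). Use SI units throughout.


Correction factor = 1 - 0.000004 * 1633 = 0.993468
t_corrected = t_sea * factor = 10.93 * 0.993468
t_corrected = 10.8586 s

10.8586 s


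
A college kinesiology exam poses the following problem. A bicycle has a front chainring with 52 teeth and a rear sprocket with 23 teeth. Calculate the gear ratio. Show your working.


GR = front_teeth / rear_teeth
GR = 52 / 23
GR = 2.2609

2.2609


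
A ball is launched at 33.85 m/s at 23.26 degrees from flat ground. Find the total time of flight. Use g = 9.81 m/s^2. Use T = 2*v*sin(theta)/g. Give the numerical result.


T = 2*v*sin(theta)/g
sin(theta) = sin(23.26 deg) = 0.3949
T = 2*33.85*0.3949 / 9.81
T = 26.735 / 9.81 = 2.7253 s

2.7253 s


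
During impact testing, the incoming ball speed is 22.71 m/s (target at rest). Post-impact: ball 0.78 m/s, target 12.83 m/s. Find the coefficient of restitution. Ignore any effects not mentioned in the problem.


e = (v2_after - v1_after) / (v1_before - v2_before)
Numerator = 12.83 - 0.78 = 12.05
Denominator = 22.71 - 0 = 22.71
e = 12.05 / 22.71 = 0.5306

0.5306


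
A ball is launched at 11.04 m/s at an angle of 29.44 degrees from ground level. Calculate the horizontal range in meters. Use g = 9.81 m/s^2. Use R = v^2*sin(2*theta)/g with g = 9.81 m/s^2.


R = v^2 * sin(2*theta) / g
Convert angle to radians: theta = 29.44 deg = 0.5138 rad
sin(2*theta) = sin(1.0276) = 0.8561
R = 11.04^2 * 0.8561 / 9.81
R = 121.8816 * 0.8561 / 9.81 = 10.6362 m

10.6362 m


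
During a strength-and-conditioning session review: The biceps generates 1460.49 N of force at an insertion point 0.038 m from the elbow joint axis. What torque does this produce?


tau = F * d
tau = 1460.49 * 0.038
tau = 55.4986 N*m

55.4986 N*m


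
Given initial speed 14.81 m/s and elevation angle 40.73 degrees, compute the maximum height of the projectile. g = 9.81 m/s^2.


H = (v*sin(theta))^2 / (2*g)
vy = v*sin(theta) = 14.81 * sin(40.73 deg) = 9.6635 m/s
H = vy^2 / (2*g) = 93.3824 / (2*9.81)
H = 93.3824 / 19.62 = 4.7595 m

4.7595 m


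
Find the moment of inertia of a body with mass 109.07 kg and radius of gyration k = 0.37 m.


I = m * k^2
I = 109.07 * 0.37^2
I = 109.07 * 0.1369 = 14.9317 kg*m^2

14.9317 kg*m^2


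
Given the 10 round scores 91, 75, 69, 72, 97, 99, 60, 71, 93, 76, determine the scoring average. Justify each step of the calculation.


Average = sum / n
Sum = 803
Average = 803 / 10 = 80.3

80.3


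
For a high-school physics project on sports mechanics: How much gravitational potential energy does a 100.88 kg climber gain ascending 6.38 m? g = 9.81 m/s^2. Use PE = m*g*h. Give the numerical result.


PE = m * g * h
PE = 100.88 * 9.81 * 6.38
PE = 989.6328 * 6.38 = 6313.8573 J

6313.8573 J


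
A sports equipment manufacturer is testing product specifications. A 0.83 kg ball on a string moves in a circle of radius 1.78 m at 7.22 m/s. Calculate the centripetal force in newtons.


Fc = m * v^2 / r
v^2 = 7.22^2 = 52.1284
Fc = 0.83 * 52.1284 / 1.78
Fc = 43.2666 / 1.78 = 24.3071 N

24.3071 N


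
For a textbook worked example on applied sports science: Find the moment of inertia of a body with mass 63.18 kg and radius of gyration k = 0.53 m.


I = m * k^2
I = 63.18 * 0.53^2
I = 63.18 * 0.2809 = 17.7473 kg*m^2

17.7473 kg*m^2


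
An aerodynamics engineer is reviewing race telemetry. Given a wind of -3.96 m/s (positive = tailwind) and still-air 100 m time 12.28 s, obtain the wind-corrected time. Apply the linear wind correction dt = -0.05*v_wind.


dt = -0.05 * v_wind = -0.05 * -3.96 = 0.198 s
t_corrected = t_still + dt = 12.28 + (0.198)
t_corrected = 12.478 s

12.478 s


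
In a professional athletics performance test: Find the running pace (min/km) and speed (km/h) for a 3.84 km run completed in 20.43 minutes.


Pace = time / distance = 20.43 min / 3.84 km = 5.3203 min/km
Speed = distance / time_in_hours = 3.84 / 0.3405 hr
Speed = 11.2775 km/h

5.3203 min/km, 11.2775 km/h


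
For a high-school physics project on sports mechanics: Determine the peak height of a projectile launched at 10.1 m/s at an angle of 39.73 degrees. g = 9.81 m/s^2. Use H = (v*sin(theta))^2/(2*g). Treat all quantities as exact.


H = (v*sin(theta))^2 / (2*g)
vy = v*sin(theta) = 10.1 * sin(39.73 deg) = 6.4556 m/s
H = vy^2 / (2*g) = 41.6751 / (2*9.81)
H = 41.6751 / 19.62 = 2.1241 m

2.1241 m


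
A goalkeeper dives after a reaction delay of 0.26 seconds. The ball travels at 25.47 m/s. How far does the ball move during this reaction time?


d = v * t
d = 25.47 * 0.26
d = 6.6222 m

6.6222 m


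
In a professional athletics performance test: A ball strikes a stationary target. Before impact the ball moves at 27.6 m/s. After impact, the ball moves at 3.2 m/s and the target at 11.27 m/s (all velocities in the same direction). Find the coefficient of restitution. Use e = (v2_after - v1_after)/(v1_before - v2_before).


e = (v2_after - v1_after) / (v1_before - v2_before)
Numerator = 11.27 - 3.2 = 8.07
Denominator = 27.6 - 0 = 27.6
e = 8.07 / 27.6 = 0.2924

0.2924


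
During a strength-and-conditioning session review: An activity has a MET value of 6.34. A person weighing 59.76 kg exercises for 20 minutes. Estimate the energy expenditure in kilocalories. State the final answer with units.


kcal = MET * mass * time_hr
Convert time: 20 min = 0.3333 hr
kcal = 6.34 * 59.76 * 0.3333
kcal = 126.2928 kcal

126.2928 kcal


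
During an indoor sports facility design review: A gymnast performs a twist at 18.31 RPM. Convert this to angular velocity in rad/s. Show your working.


omega = RPM * 2 * pi / 60
omega = 18.31 * 2 * 3.14159 / 60
omega = 115.0451 / 60 = 1.9174 rad/s

1.9174 rad/s


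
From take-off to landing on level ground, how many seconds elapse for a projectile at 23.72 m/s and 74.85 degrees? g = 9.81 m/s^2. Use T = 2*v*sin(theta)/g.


T = 2*v*sin(theta)/g
sin(theta) = sin(74.85 deg) = 0.9652
T = 2*23.72*0.9652 / 9.81
T = 45.7912 / 9.81 = 4.6678 s

4.6678 s


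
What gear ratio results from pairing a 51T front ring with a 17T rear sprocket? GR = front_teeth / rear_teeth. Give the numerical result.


GR = front_teeth / rear_teeth
GR = 51 / 17
GR = 3

3


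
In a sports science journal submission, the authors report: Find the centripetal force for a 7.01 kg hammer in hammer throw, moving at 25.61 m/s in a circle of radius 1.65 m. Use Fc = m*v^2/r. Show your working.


Fc = m * v^2 / r
v^2 = 25.61^2 = 655.8721
Fc = 7.01 * 655.8721 / 1.65
Fc = 4597.6634 / 1.65 = 2786.4627 N

2786.4627 N


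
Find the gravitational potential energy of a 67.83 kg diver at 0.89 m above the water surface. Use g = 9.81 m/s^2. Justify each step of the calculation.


PE = m * g * h
PE = 67.83 * 9.81 * 0.89
PE = 665.4123 * 0.89 = 592.2169 J

592.2169 J


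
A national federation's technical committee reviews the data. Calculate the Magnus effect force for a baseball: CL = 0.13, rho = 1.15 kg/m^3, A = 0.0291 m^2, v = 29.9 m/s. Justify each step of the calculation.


FM = 0.5 * CL * rho * A * v^2
FM = 0.5 * 0.13 * 1.15 * 0.0291 * 29.9^2
v^2 = 894.01
FM = 0.5 * 0.13 * 1.15 * 0.0291 * 894.01 = 1.9447 N

1.9447 N


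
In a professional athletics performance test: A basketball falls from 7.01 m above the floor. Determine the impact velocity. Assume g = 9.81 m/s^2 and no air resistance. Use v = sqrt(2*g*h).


v = sqrt(2 * g * h)
v = sqrt(2 * 9.81 * 7.01)
v = sqrt(137.5362) = 11.7276 m/s

11.7276 m/s


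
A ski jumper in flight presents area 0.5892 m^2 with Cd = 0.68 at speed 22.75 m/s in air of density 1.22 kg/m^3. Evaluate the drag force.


Fd = 0.5 * Cd * rho * A * v^2
Fd = 0.5 * 0.68 * 1.22 * 0.5892 * 22.75^2
v^2 = 517.5625
Fd = 0.5 * 0.68 * 1.22 * 0.5892 * 517.5625 = 126.4924 N

126.4924 N


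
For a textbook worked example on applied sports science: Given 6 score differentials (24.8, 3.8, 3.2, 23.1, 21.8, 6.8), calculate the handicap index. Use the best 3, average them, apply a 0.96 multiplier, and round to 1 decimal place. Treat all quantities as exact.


All differentials: 24.8, 3.8, 3.2, 23.1, 21.8, 6.8
Sorted: 3.2, 3.8, 6.8, 21.8, 23.1, 24.8
Best 3: 3.2, 3.8, 6.8
Average of best = 13.8 / 3 = 4.6
Raw index = 4.6 * 0.96 = 4.416
Handicap index = round(4.416, 1) = 4.4

4.4


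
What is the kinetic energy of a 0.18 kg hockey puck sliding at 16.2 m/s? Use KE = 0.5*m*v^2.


KE = 0.5 * m * v^2
KE = 0.5 * 0.18 * 16.2^2
KE = 0.5 * 0.18 * 262.44 = 23.6196 J

23.6196 J


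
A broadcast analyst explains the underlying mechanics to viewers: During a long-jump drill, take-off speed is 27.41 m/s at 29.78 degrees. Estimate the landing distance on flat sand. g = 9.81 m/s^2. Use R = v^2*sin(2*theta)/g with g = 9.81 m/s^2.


R = v^2 * sin(2*theta) / g
Convert angle to radians: theta = 29.78 deg = 0.5198 rad
sin(2*theta) = sin(1.0395) = 0.8622
R = 27.41^2 * 0.8622 / 9.81
R = 751.3081 * 0.8622 / 9.81 = 66.0294 m

66.0294 m


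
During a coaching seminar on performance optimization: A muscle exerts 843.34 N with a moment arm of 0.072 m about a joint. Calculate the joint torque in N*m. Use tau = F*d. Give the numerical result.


tau = F * d
tau = 843.34 * 0.072
tau = 60.7205 N*m

60.7205 N*m


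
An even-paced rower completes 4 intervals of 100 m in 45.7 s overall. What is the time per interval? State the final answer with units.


Split time = total_time / n_laps = 45.7 / 4
Split time = 11.425 s per lap

11.425 s


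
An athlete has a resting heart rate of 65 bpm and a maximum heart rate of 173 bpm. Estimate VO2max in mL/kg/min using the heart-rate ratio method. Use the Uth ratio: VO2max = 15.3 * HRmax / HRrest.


VO2max = 15.3 * HRmax / HRrest
VO2max = 15.3 * 173 / 65
VO2max = 2646.9 / 65 = 40.7215 mL/kg/min

40.7215 mL/kg/min


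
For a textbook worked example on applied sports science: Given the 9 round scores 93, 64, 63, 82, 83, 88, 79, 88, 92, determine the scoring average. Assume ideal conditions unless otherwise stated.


Average = sum / n
Sum = 732
Average = 732 / 9 = 81.3333

81.3333


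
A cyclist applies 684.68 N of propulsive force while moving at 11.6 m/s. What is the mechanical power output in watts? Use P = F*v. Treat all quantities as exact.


P = F * v
P = 684.68 * 11.6
P = 7942.288 W

7942.288 W


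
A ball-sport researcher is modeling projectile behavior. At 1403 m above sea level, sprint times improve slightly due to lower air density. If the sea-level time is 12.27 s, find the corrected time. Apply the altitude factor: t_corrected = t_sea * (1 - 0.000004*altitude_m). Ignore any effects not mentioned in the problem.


Correction factor = 1 - 0.000004 * 1403 = 0.994388
t_corrected = t_sea * factor = 12.27 * 0.994388
t_corrected = 12.2011 s

12.2011 s


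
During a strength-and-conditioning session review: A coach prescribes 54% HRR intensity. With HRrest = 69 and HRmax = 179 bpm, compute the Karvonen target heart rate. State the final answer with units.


Target = HRrest + pct*(HRmax - HRrest)
Heart rate reserve = HRmax - HRrest = 179 - 69 = 110 bpm
Fraction = 54% = 0.54
Target = 69 + 0.54 * 110
Target = 69 + 59.4 = 128.4 bpm

128.4 bpm


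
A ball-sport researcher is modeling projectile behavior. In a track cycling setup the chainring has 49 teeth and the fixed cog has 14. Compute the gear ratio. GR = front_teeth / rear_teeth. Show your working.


GR = front_teeth / rear_teeth
GR = 49 / 14
GR = 3.5

3.5


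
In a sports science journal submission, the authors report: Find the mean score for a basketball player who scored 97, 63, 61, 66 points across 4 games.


Average = sum / n
Sum = 287
Average = 287 / 4 = 71.75

71.75


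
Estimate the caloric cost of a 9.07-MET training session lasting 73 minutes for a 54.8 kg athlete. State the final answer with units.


kcal = MET * mass * time_hr
Convert time: 73 min = 1.2167 hr
kcal = 9.07 * 54.8 * 1.2167
kcal = 604.7271 kcal

604.7271 kcal


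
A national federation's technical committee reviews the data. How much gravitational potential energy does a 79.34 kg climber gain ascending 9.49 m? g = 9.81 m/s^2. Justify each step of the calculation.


PE = m * g * h
PE = 79.34 * 9.81 * 9.49
PE = 778.3254 * 9.49 = 7386.308 J

7386.308 J


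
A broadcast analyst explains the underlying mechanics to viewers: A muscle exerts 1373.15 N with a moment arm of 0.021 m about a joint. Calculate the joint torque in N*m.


tau = F * d
tau = 1373.15 * 0.021
tau = 28.8362 N*m

28.8362 N*m


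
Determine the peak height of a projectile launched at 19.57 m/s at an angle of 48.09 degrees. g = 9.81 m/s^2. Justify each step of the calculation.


H = (v*sin(theta))^2 / (2*g)
vy = v*sin(theta) = 19.57 * sin(48.09 deg) = 14.5639 m/s
H = vy^2 / (2*g) = 212.1071 / (2*9.81)
H = 212.1071 / 19.62 = 10.8108 m

10.8108 m


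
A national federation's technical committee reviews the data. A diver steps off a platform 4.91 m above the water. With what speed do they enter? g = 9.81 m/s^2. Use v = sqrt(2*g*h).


v = sqrt(2 * g * h)
v = sqrt(2 * 9.81 * 4.91)
v = sqrt(96.3342) = 9.815 m/s

9.815 m/s


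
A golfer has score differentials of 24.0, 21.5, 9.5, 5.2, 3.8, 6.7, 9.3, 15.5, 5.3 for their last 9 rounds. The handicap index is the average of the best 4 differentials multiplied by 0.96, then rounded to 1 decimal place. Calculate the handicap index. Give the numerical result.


All differentials: 24.0, 21.5, 9.5, 5.2, 3.8, 6.7, 9.3, 15.5, 5.3
Sorted: 3.8, 5.2, 5.3, 6.7, 9.3, 9.5, 15.5, 21.5, 24.0
Best 4: 3.8, 5.2, 5.3, 6.7
Average of best = 21 / 4 = 5.25
Raw index = 5.25 * 0.96 = 5.04
Handicap index = round(5.04, 1) = 5.0

5.0


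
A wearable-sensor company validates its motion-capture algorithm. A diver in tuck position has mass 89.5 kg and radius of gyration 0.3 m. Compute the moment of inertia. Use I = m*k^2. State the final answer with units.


I = m * k^2
I = 89.5 * 0.3^2
I = 89.5 * 0.09 = 8.055 kg*m^2

8.055 kg*m^2


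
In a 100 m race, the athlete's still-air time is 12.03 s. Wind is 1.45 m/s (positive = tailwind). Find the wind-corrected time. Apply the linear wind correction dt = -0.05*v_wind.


dt = -0.05 * v_wind = -0.05 * 1.45 = -0.0725 s
t_corrected = t_still + dt = 12.03 + (-0.0725)
t_corrected = 11.9575 s

11.9575 s


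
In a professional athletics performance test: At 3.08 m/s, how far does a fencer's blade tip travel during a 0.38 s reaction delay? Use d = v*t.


d = v * t
d = 3.08 * 0.38
d = 1.1704 m

1.1704 m


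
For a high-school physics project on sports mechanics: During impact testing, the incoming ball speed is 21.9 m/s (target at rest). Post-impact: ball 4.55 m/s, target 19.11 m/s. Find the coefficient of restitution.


e = (v2_after - v1_after) / (v1_before - v2_before)
Numerator = 19.11 - 4.55 = 14.56
Denominator = 21.9 - 0 = 21.9
e = 14.56 / 21.9 = 0.6648

0.6648


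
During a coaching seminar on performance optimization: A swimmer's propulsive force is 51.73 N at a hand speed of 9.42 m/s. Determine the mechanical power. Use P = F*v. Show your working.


P = F * v
P = 51.73 * 9.42
P = 487.2966 W

487.2966 W


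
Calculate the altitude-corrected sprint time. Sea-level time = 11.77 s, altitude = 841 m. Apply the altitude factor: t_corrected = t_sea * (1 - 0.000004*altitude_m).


Correction factor = 1 - 0.000004 * 841 = 0.996636
t_corrected = t_sea * factor = 11.77 * 0.996636
t_corrected = 11.7304 s

11.7304 s


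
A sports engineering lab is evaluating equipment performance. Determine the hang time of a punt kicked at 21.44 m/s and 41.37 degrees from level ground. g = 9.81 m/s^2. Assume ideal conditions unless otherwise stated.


T = 2*v*sin(theta)/g
sin(theta) = sin(41.37 deg) = 0.6609
T = 2*21.44*0.6609 / 9.81
T = 28.3402 / 9.81 = 2.8889 s

2.8889 s


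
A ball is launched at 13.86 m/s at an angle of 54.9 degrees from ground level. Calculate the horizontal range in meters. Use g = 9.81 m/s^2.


R = v^2 * sin(2*theta) / g
Convert angle to radians: theta = 54.9 deg = 0.9582 rad
sin(2*theta) = sin(1.9164) = 0.9409
R = 13.86^2 * 0.9409 / 9.81
R = 192.0996 * 0.9409 / 9.81 = 18.4243 m

18.4243 m


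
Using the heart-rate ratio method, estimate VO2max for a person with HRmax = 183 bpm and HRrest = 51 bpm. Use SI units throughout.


VO2max = 15.3 * HRmax / HRrest
VO2max = 15.3 * 183 / 51
VO2max = 2799.9 / 51 = 54.9 mL/kg/min

54.9 mL/kg/min


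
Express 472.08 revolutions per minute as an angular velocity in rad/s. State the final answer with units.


omega = RPM * 2 * pi / 60
omega = 472.08 * 2 * 3.14159 / 60
omega = 2966.1661 / 60 = 49.4361 rad/s

49.4361 rad/s


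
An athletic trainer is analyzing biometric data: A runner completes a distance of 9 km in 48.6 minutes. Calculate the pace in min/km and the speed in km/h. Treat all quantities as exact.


Pace = time / distance = 48.6 min / 9 km = 5.4 min/km
Speed = distance / time_in_hours = 9 / 0.81 hr
Speed = 11.1111 km/h

5.4 min/km, 11.1111 km/h


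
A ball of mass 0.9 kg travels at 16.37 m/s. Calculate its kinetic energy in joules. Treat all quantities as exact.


KE = 0.5 * m * v^2
KE = 0.5 * 0.9 * 16.37^2
KE = 0.5 * 0.9 * 267.9769 = 120.5896 J

120.5896 J


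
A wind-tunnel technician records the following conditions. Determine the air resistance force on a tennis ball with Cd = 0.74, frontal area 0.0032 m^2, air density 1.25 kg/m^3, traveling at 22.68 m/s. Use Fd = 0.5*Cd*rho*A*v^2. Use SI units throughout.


Fd = 0.5 * Cd * rho * A * v^2
Fd = 0.5 * 0.74 * 1.25 * 0.0032 * 22.68^2
v^2 = 514.3824
Fd = 0.5 * 0.74 * 1.25 * 0.0032 * 514.3824 = 0.7613 N

0.7613 N


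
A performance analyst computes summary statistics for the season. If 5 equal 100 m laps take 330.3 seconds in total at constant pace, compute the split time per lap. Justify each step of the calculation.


Split time = total_time / n_laps = 330.3 / 5
Split time = 66.06 s per lap

66.06 s


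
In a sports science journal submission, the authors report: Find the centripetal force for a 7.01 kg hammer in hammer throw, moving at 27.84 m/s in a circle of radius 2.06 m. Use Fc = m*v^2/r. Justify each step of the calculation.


Fc = m * v^2 / r
v^2 = 27.84^2 = 775.0656
Fc = 7.01 * 775.0656 / 2.06
Fc = 5433.2099 / 2.06 = 2637.4805 N

2637.4805 N


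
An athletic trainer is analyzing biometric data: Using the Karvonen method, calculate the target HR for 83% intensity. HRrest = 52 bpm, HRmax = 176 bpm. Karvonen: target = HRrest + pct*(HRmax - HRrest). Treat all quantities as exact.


Target = HRrest + pct*(HRmax - HRrest)
Heart rate reserve = HRmax - HRrest = 176 - 52 = 124 bpm
Fraction = 83% = 0.83
Target = 52 + 0.83 * 124
Target = 52 + 102.92 = 154.92 bpm

154.92 bpm


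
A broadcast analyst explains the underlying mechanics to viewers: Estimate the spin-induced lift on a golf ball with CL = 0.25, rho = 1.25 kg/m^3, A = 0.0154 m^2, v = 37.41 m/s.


FM = 0.5 * CL * rho * A * v^2
FM = 0.5 * 0.25 * 1.25 * 0.0154 * 37.41^2
v^2 = 1399.5081
FM = 0.5 * 0.25 * 1.25 * 0.0154 * 1399.5081 = 3.3676 N

3.3676 N


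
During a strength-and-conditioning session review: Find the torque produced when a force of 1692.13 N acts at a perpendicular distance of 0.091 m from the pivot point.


tau = F * d
tau = 1692.13 * 0.091
tau = 153.9838 N*m

153.9838 N*m


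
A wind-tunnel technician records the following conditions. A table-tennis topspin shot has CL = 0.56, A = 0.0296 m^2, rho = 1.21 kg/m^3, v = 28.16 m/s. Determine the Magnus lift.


FM = 0.5 * CL * rho * A * v^2
FM = 0.5 * 0.56 * 1.21 * 0.0296 * 28.16^2
v^2 = 792.9856
FM = 0.5 * 0.56 * 1.21 * 0.0296 * 792.9856 = 7.9524 N

7.9524 N


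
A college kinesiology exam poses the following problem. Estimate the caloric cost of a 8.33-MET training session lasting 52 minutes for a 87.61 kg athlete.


kcal = MET * mass * time_hr
Convert time: 52 min = 0.8667 hr
kcal = 8.33 * 87.61 * 0.8667
kcal = 632.4858 kcal

632.4858 kcal


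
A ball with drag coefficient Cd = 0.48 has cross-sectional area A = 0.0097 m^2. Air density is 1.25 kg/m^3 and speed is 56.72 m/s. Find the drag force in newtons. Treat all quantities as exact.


Fd = 0.5 * Cd * rho * A * v^2
Fd = 0.5 * 0.48 * 1.25 * 0.0097 * 56.72^2
v^2 = 3217.1584
Fd = 0.5 * 0.48 * 1.25 * 0.0097 * 3217.1584 = 9.3619 N

9.3619 N


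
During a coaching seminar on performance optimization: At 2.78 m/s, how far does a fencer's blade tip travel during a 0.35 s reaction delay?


d = v * t
d = 2.78 * 0.35
d = 0.973 m

0.973 m


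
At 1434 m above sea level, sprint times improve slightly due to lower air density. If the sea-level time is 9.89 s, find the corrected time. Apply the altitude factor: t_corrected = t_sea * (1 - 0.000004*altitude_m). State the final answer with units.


Correction factor = 1 - 0.000004 * 1434 = 0.994264
t_corrected = t_sea * factor = 9.89 * 0.994264
t_corrected = 9.8333 s

9.8333 s


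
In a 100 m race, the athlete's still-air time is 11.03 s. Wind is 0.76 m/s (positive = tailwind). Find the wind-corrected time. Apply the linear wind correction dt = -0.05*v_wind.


dt = -0.05 * v_wind = -0.05 * 0.76 = -0.038 s
t_corrected = t_still + dt = 11.03 + (-0.038)
t_corrected = 10.992 s

10.992 s


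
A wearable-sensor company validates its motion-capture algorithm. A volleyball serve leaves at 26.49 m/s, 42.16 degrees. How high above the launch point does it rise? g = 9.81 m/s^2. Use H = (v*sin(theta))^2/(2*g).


H = (v*sin(theta))^2 / (2*g)
vy = v*sin(theta) = 26.49 * sin(42.16 deg) = 17.7802 m/s
H = vy^2 / (2*g) = 316.1346 / (2*9.81)
H = 316.1346 / 19.62 = 16.1129 m

16.1129 m


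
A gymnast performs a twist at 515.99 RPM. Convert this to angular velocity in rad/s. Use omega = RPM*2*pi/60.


omega = RPM * 2 * pi / 60
omega = 515.99 * 2 * 3.14159 / 60
omega = 3242.0608 / 60 = 54.0343 rad/s

54.0343 rad/s


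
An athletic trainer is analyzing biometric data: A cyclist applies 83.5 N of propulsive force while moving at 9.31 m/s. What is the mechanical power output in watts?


P = F * v
P = 83.5 * 9.31
P = 777.385 W

777.385 W


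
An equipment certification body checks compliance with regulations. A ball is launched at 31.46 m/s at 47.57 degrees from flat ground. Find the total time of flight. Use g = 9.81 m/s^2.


T = 2*v*sin(theta)/g
sin(theta) = sin(47.57 deg) = 0.7381
T = 2*31.46*0.7381 / 9.81
T = 46.4414 / 9.81 = 4.7341 s

4.7341 s


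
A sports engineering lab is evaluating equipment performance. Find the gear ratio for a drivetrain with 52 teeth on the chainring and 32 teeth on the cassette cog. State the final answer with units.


GR = front_teeth / rear_teeth
GR = 52 / 32
GR = 1.625

1.625


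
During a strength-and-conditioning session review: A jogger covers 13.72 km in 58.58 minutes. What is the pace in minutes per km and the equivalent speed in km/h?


Pace = time / distance = 58.58 min / 13.72 km = 4.2697 min/km
Speed = distance / time_in_hours = 13.72 / 0.9763 hr
Speed = 14.0526 km/h

4.2697 min/km, 14.0526 km/h


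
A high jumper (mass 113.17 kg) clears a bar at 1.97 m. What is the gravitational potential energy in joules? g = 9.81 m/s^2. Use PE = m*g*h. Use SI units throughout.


PE = m * g * h
PE = 113.17 * 9.81 * 1.97
PE = 1110.1977 * 1.97 = 2187.0895 J

2187.0895 J


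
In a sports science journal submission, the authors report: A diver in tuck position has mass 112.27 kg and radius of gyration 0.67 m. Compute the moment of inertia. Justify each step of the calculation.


I = m * k^2
I = 112.27 * 0.67^2
I = 112.27 * 0.4489 = 50.398 kg*m^2

50.398 kg*m^2


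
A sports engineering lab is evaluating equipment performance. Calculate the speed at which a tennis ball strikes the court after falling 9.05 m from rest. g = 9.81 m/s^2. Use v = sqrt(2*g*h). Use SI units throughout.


v = sqrt(2 * g * h)
v = sqrt(2 * 9.81 * 9.05)
v = sqrt(177.561) = 13.3252 m/s

13.3252 m/s


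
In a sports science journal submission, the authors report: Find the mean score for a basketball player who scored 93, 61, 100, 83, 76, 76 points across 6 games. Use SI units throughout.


Average = sum / n
Sum = 489
Average = 489 / 6 = 81.5

81.5


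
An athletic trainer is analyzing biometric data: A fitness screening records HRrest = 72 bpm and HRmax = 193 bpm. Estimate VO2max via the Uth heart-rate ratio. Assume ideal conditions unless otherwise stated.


VO2max = 15.3 * HRmax / HRrest
VO2max = 15.3 * 193 / 72
VO2max = 2952.9 / 72 = 41.0125 mL/kg/min

41.0125 mL/kg/min


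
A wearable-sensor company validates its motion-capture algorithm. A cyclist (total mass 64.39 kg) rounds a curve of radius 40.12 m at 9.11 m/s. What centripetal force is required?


Fc = m * v^2 / r
v^2 = 9.11^2 = 82.9921
Fc = 64.39 * 82.9921 / 40.12
Fc = 5343.8613 / 40.12 = 133.1969 N

133.1969 N


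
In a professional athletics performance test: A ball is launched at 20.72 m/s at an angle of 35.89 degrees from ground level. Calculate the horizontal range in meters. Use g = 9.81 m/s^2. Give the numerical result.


R = v^2 * sin(2*theta) / g
Convert angle to radians: theta = 35.89 deg = 0.6264 rad
sin(2*theta) = sin(1.2528) = 0.9499
R = 20.72^2 * 0.9499 / 9.81
R = 429.3184 * 0.9499 / 9.81 = 41.5692 m

41.5692 m


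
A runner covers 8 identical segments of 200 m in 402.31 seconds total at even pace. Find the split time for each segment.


Split time = total_time / n_laps = 402.31 / 8
Split time = 50.2888 s per lap

50.2888 s


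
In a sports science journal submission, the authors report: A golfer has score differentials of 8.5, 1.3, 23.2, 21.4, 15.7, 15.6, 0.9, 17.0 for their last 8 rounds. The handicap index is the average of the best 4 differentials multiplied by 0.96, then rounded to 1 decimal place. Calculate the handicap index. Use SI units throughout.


All differentials: 8.5, 1.3, 23.2, 21.4, 15.7, 15.6, 0.9, 17.0
Sorted: 0.9, 1.3, 8.5, 15.6, 15.7, 17.0, 21.4, 23.2
Best 4: 0.9, 1.3, 8.5, 15.6
Average of best = 26.3 / 4 = 6.575
Raw index = 6.575 * 0.96 = 6.312
Handicap index = round(6.312, 1) = 6.3

6.3


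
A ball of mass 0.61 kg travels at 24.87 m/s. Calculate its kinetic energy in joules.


KE = 0.5 * m * v^2
KE = 0.5 * 0.61 * 24.87^2
KE = 0.5 * 0.61 * 618.5169 = 188.6477 J

188.6477 J


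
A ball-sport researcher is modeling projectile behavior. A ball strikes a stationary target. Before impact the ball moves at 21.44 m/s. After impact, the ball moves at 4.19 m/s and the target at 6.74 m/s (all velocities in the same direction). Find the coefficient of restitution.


e = (v2_after - v1_after) / (v1_before - v2_before)
Numerator = 6.74 - 4.19 = 2.55
Denominator = 21.44 - 0 = 21.44
e = 2.55 / 21.44 = 0.1189

0.1189


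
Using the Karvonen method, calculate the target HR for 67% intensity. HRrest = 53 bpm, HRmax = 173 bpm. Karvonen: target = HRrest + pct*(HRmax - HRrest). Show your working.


Target = HRrest + pct*(HRmax - HRrest)
Heart rate reserve = HRmax - HRrest = 173 - 53 = 120 bpm
Fraction = 67% = 0.67
Target = 53 + 0.67 * 120
Target = 53 + 80.4 = 133.4 bpm

133.4 bpm


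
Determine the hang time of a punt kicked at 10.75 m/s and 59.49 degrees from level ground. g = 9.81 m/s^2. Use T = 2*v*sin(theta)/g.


T = 2*v*sin(theta)/g
sin(theta) = sin(59.49 deg) = 0.8615
T = 2*10.75*0.8615 / 9.81
T = 18.5231 / 9.81 = 1.8882 s

1.8882 s


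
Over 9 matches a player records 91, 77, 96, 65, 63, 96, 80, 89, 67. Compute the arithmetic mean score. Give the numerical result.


Average = sum / n
Sum = 724
Average = 724 / 9 = 80.4444

80.4444


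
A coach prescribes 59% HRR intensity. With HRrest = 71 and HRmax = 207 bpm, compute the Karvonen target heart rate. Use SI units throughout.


Target = HRrest + pct*(HRmax - HRrest)
Heart rate reserve = HRmax - HRrest = 207 - 71 = 136 bpm
Fraction = 59% = 0.59
Target = 71 + 0.59 * 136
Target = 71 + 80.24 = 151.24 bpm

151.24 bpm


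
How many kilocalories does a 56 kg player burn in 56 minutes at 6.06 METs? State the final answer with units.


kcal = MET * mass * time_hr
Convert time: 56 min = 0.9333 hr
kcal = 6.06 * 56 * 0.9333
kcal = 316.736 kcal

316.736 kcal


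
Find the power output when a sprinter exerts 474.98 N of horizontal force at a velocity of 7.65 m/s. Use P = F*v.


P = F * v
P = 474.98 * 7.65
P = 3633.597 W

3633.597 W


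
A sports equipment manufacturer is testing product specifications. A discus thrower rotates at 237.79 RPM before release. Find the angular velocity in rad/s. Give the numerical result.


omega = RPM * 2 * pi / 60
omega = 237.79 * 2 * 3.14159 / 60
omega = 1494.0786 / 60 = 24.9013 rad/s

24.9013 rad/s


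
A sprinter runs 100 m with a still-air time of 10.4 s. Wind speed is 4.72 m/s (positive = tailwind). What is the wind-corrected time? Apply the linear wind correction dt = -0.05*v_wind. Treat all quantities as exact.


dt = -0.05 * v_wind = -0.05 * 4.72 = -0.236 s
t_corrected = t_still + dt = 10.4 + (-0.236)
t_corrected = 10.164 s

10.164 s


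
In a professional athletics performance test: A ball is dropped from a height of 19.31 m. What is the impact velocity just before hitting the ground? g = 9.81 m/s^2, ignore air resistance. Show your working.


v = sqrt(2 * g * h)
v = sqrt(2 * 9.81 * 19.31)
v = sqrt(378.8622) = 19.4644 m/s

19.4644 m/s


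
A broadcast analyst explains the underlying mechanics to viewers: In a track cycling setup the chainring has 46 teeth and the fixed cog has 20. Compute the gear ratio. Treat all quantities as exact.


GR = front_teeth / rear_teeth
GR = 46 / 20
GR = 2.3

2.3


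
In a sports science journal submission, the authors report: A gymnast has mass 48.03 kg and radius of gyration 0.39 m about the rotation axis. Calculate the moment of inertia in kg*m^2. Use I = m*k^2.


I = m * k^2
I = 48.03 * 0.39^2
I = 48.03 * 0.1521 = 7.3054 kg*m^2

7.3054 kg*m^2
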